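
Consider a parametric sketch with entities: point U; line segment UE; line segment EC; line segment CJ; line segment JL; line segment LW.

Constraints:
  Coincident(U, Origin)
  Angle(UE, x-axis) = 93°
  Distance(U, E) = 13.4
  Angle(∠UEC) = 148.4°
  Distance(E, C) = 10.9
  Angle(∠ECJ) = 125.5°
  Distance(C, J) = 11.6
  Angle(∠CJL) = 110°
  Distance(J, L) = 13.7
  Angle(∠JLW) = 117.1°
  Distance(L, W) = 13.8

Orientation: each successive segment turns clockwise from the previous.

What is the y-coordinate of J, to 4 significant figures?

24.35

U is at the origin; UE runs at 93.0° with length 13.4, so E = (-0.7013, 13.38). ∠UEC = 148.4° gives EC at 61.40° from the x-axis; with |EC| = 10.9, C = (4.516, 22.95). ∠ECJ = 125.5° gives CJ at 6.900° from the x-axis; with |CJ| = 11.6, J = (16.03, 24.35). So J.y = 24.35.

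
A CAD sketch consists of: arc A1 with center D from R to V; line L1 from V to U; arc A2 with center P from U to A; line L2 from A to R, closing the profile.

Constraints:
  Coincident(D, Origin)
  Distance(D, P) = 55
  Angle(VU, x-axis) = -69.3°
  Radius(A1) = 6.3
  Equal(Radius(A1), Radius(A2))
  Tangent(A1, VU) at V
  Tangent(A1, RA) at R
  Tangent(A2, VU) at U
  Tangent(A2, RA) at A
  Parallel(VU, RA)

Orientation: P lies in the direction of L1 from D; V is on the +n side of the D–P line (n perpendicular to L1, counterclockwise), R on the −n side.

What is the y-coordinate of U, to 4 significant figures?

-49.22

Tangency of A1 to both parallel lines with radius 6.3 puts V and R at D ± 6.3·n: V = (5.893, 2.227), R = (-5.893, -2.227). Equal radii place U and A the same way about P: U = P + 6.3·n = (25.33, -49.22), A = P − 6.3·n = (13.55, -53.68). So U.y = -49.22.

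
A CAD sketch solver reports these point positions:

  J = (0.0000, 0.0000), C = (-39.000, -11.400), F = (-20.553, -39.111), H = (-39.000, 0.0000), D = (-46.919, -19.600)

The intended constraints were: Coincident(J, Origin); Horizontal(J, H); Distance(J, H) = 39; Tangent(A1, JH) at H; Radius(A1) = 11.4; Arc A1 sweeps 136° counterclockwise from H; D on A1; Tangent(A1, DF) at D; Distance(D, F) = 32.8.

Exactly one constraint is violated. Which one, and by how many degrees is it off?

Tangent(A1, DF) at D — off by 7.50°.

J = (0.00, 0.00) ✓; J.y = 0.00, H.y = 0.00 ✓; |JH| = 39.00 ✓; ∠(CH, HJ) = 90.00° ✓; |CH| = 11.40 ✓; bearing(C→D) − bearing(C→H) = 136.0° ✓; |CD| = 11.40 ✓; ∠(CD, DF) = 82.50° ✗; |DF| = 32.80 ✓.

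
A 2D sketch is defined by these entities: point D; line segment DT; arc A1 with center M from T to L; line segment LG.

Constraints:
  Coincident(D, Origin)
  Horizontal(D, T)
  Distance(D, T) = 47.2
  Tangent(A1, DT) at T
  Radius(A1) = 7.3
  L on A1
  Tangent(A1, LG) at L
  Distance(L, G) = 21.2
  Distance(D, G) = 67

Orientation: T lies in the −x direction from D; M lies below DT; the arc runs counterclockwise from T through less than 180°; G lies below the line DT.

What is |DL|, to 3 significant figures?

54.0

Checks: |ML| = 7.300 ✓; ∠(ML, LG) = 90.00° ✓; |LG| = 21.20 ✓; |DG| = 67.00 ✓.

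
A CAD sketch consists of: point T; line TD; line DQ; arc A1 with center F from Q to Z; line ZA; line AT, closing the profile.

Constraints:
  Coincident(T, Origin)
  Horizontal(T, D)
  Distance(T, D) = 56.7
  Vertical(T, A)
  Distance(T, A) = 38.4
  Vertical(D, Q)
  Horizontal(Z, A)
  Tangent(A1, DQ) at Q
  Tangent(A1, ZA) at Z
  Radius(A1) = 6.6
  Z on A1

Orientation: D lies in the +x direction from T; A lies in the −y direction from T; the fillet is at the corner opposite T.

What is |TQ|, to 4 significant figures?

65.01

T is at the origin; TD is horizontal with |TD| = 56.7 and D on the +x side, so D = (56.70, 0.000). T and A share the same x with |TA| = 38.4 and A on the −y side, so A = (0.000, -38.40). The virtual corner opposite T is at (56.70, -38.40). The tangent condition forces FQ to be normal to DQ and since A1 is tangent to ZA there, FZ ⟂ ZA, with radius 6.6, so the center F sits 6.6 in from both sides at F = (50.10, -31.80). That places the tangent points at Q = (56.70, -31.80) on DQ and Z = (50.10, -38.40) on ZA. Then |TQ| = |Q − T| = 65.01.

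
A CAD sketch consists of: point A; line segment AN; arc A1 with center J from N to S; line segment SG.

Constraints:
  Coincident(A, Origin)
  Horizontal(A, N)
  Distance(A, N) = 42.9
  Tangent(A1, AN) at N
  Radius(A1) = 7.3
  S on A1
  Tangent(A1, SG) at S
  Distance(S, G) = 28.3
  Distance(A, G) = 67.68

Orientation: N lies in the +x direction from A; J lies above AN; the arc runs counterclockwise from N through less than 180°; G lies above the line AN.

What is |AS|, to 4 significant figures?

49.88

A is at the origin; AN is horizontal with |AN| = 42.9 and N on the +x side, so N = (42.90, 0.000). Tangency of A1 to AN means the radius JN is perpendicular to AN, so J = N + (0, 7.3) = (42.90, 7.300). Since JS ⟂ SG (tangency), |JG| = √(7.3² + 28.3²) = 29.23 regardless of where S sits on A1. So G lies on both circle(A, 67.68) and circle(J, 29.23); the above-AN intersection is G = (60.26, 30.81). S is the foot of the tangent from G: S = (49.67, 4.568).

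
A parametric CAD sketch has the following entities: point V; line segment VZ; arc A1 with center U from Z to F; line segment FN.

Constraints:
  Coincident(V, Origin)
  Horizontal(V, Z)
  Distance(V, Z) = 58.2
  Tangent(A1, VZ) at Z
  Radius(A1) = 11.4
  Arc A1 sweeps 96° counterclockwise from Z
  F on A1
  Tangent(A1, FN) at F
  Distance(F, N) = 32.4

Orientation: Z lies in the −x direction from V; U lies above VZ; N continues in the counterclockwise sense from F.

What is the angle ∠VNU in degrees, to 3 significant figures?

61.7°

On A1, Z sits at bearing -90° from U; a 96° counterclockwise sweep puts F at bearing 6°, so F = U + 11.4·(cos 6°, sin 6°) = (-46.9, 12.6). The tangent condition forces UF to be normal to FN, so FN runs along (−sin 6°, cos 6°); with |FN| = 32.4, N = (-50.2, 44.8). Then cos ∠VNU = NV·NU / (|NV||NU|), giving 61.7°.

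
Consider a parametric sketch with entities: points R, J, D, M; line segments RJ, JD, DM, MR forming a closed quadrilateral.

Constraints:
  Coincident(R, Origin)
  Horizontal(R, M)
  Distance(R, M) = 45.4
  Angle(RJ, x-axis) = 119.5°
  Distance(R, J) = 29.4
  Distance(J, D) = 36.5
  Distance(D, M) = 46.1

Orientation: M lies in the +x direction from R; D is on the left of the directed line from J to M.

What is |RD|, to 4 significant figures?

43.09

R is at the origin; RM is horizontal with |RM| = 45.4 and M in +x, so M = (45.4, 0). RJ runs at 119.5° with |RJ| = 29.4, so J = (-14.48, 25.59). D is determined by |JD| = 36.5 and |DM| = 46.1 together: it lies at the intersection of circle(J, 36.5) and circle(M, 46.1). With |JM| = 65.12, the foot of the radical line on JM is 26.47 from J and the perpendicular offset is √(36.5² − 26.47²) = 25.13. Taking the left-of-JM solution: D = (19.74, 38.30).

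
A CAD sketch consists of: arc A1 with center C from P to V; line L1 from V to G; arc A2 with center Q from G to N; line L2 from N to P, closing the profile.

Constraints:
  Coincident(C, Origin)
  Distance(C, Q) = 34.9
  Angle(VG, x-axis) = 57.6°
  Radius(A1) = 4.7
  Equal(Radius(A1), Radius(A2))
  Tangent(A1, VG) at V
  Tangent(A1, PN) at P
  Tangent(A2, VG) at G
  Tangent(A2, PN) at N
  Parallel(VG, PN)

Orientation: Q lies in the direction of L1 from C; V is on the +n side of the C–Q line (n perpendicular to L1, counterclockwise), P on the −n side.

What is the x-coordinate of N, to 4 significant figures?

22.67

Tangency of A1 to both parallel lines with radius 4.7 puts V and P at C ± 4.7·n: V = (-3.968, 2.518), P = (3.968, -2.518). Equal radii place G and N the same way about Q: G = Q + 4.7·n = (14.73, 31.99), N = Q − 4.7·n = (22.67, 26.95). So N.x = 22.67.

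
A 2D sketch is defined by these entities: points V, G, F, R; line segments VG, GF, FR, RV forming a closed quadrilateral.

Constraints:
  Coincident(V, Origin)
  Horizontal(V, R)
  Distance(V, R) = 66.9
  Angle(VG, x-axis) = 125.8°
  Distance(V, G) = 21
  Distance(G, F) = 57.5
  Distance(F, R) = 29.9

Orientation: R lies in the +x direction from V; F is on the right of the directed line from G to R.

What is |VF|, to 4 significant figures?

39.82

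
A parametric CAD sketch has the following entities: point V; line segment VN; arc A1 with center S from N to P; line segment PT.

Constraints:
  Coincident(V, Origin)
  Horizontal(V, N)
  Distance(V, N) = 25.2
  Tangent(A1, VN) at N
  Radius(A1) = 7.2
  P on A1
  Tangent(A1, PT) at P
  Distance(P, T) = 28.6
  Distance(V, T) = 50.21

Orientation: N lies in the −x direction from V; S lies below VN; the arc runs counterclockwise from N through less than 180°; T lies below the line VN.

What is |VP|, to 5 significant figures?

32.897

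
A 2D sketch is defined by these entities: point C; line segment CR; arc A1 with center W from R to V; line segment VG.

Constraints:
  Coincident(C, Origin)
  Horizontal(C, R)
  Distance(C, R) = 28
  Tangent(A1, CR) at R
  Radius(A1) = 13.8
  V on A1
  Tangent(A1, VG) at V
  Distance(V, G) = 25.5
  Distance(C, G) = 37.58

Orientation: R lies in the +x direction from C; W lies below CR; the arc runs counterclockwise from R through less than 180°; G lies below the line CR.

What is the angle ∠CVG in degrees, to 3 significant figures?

117°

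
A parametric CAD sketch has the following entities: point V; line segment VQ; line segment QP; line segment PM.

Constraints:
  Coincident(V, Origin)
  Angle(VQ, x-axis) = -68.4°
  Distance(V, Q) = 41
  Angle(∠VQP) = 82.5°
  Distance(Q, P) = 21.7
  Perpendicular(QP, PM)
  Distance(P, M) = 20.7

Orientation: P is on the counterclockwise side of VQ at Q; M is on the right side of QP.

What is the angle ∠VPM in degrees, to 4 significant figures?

158.1°

∠VQP = 82.5°, so QP runs at -68.4° + (180° − 82.5°) = 29.10° from the x-axis; with |QP| = 21.7, P = Q + 21.7·(cos 29.10°, sin 29.10°) = (34.05, -27.57). The perpendicularity gives PM at right angles to QP; with |PM| = 20.7 on the right of QP, M = P + 20.7·(0.4863, -0.8738) = (44.12, -45.65). Then cos ∠VPM = PV·PM / (|PV||PM|), giving 158.1°.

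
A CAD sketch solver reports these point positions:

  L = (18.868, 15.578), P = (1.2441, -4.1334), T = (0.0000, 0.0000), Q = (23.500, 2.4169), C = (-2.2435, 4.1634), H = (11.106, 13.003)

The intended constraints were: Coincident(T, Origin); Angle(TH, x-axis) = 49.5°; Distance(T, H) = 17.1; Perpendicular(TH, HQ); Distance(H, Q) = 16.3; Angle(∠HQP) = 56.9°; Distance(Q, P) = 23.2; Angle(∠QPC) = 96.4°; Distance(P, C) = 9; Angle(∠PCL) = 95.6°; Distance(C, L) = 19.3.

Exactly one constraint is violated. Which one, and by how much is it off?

Distance(C, L) = 19.3 — off by 4.70.

T = (0.00, 0.00) ✓; TH at 49.50° ✓; |TH| = 17.10 ✓; ∠(TH, HQ) = 90.00° ✓; |HQ| = 16.30 ✓; ∠HQP = 56.90° ✓; |QP| = 23.20 ✓; ∠QPC = 96.40° ✓; |PC| = 9.000 ✓; ∠PCL = 95.60° ✓; |CL| = 24.00 ✗.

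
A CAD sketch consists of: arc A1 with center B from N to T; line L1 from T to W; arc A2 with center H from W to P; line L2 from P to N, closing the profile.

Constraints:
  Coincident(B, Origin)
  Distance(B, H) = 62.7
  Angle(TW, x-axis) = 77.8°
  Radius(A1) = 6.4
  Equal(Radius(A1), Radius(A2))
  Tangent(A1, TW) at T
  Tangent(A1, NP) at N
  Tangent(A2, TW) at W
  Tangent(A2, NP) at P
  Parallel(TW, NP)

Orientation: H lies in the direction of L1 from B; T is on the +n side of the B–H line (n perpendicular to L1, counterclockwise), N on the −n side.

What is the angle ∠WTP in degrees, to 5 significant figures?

11.538°

Tangency of A1 to both parallel lines with radius 6.4 puts T and N at B ± 6.4·n: T = (-6.2555, 1.3525), N = (6.2555, -1.3525). Equal radii place W and P the same way about H: W = H + 6.4·n = (6.9946, 62.636), P = H − 6.4·n = (19.506, 59.931). Then cos ∠WTP = TW·TP / (|TW||TP|), giving 11.538°.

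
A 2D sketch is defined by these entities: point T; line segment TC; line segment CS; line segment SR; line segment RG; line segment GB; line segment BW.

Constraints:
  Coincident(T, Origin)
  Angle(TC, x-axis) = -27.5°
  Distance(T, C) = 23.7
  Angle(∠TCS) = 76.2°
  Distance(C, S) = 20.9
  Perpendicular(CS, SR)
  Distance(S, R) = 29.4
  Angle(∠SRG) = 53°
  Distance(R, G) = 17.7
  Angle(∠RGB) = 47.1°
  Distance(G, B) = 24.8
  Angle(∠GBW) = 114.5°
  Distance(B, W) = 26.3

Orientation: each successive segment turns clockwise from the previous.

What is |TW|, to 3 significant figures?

42.5

∠RGB = 47.1° gives GB at -121° from the x-axis; with |GB| = 24.8, B = (-10.4, -24.9). ∠GBW = 114.5° gives BW at 173° from the x-axis; with |BW| = 26.3, W = (-36.5, -21.8). Then |TW| = |W − T| = 42.5.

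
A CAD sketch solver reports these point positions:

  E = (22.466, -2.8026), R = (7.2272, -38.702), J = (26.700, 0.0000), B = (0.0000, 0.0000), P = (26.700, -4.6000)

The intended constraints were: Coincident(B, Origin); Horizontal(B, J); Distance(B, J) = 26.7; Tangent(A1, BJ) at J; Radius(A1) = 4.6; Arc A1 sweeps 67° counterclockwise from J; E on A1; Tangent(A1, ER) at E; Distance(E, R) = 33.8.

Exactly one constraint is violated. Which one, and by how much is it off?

Distance(E, R) = 33.8 — off by 5.20.

B = (0.00, 0.00) ✓; B.y = 0.00, J.y = 0.00 ✓; |BJ| = 26.70 ✓; ∠(PJ, JB) = 90.00° ✓; |PJ| = 4.600 ✓; bearing(P→E) − bearing(P→J) = 67.00° ✓; |PE| = 4.600 ✓; ∠(PE, ER) = 90.00° ✓; |ER| = 39.00 ✗.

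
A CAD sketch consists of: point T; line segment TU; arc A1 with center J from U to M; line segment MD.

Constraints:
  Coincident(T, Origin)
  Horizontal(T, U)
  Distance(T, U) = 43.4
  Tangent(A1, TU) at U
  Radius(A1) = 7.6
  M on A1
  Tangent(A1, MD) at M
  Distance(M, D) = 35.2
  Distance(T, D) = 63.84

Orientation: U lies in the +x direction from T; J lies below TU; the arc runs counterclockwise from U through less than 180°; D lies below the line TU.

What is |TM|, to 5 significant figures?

37.483

T is at the origin; TU is horizontal with |TU| = 43.4 and U on the +x side, so U = (43.400, 0.0000). The tangent condition forces JU to be normal to TU, so J = U + (0, -7.6) = (43.400, -7.6000). Since JM ⟂ MD (tangency), |JD| = √(7.6² + 35.2²) = 36.011 regardless of where M sits on A1. So D lies on both circle(T, 63.84) and circle(J, 36.011); the below-TU intersection is D = (46.769, -43.453). M is the foot of the tangent from D: M = (36.154, -9.8920).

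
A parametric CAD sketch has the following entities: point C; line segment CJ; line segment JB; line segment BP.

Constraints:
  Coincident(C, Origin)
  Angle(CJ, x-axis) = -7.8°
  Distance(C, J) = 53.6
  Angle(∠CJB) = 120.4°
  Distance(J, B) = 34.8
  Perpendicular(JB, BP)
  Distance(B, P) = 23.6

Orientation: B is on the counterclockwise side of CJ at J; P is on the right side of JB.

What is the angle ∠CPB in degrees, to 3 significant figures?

41.6°

C is at the origin; CJ runs at -7.8° with length 53.6, so J = 53.6·(cos -7.8°, sin -7.8°) = (53.1, -7.27). ∠CJB = 120.4°, so JB runs at -7.8° + (180° − 120.4°) = 51.8° from the x-axis; with |JB| = 34.8, B = J + 34.8·(cos 51.8°, sin 51.8°) = (74.6, 20.1). JB ⟂ BP; with |BP| = 23.6 on the right of JB, P = B + 23.6·(0.786, -0.618) = (93.2, 5.48). Then cos ∠CPB = PC·PB / (|PC||PB|), giving 41.6°.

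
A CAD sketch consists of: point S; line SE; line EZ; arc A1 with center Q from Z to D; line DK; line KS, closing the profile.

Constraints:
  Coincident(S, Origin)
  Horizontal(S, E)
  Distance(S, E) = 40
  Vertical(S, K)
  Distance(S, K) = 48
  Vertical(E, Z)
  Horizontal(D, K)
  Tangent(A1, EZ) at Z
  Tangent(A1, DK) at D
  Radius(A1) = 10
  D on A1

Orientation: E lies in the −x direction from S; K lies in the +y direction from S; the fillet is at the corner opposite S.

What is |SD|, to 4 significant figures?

56.60

S is at the origin; SE is horizontal with |SE| = 40.0 and E on the −x side, so E = (-40.00, 0.000). S and K share the same x with |SK| = 48.0 and K on the +y side, so K = (0.000, 48.00). The virtual corner opposite S is at (-40.00, 48.00). Tangency of A1 to EZ means the radius QZ is perpendicular to EZ and the tangent condition forces QD to be normal to DK, with radius 10.0, so the center Q sits 10.0 in from both sides at Q = (-30.00, 38.00). That places the tangent points at Z = (-40.00, 38.00) on EZ and D = (-30.00, 48.00) on DK. Then |SD| = |D − S| = 56.60.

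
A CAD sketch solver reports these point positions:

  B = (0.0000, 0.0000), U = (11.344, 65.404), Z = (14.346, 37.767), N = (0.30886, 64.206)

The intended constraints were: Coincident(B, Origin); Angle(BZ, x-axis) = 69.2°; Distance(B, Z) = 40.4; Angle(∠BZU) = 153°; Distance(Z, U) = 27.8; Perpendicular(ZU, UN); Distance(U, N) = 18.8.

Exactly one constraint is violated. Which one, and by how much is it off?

Distance(U, N) = 18.8 — off by 7.70.

B = (0.00, 0.00) ✓; BZ at 69.20° ✓; |BZ| = 40.40 ✓; ∠BZU = 153.0° ✓; |ZU| = 27.80 ✓; ∠(ZU, UN) = 90.00° ✓; |UN| = 11.10 ✗.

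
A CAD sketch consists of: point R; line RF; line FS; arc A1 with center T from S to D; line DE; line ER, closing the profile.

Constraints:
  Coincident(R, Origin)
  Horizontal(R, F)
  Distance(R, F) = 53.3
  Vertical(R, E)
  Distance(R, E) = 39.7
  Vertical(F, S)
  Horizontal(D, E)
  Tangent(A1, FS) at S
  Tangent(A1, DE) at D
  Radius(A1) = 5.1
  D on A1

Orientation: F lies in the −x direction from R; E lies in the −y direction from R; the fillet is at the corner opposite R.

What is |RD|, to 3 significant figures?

62.4

R is at the origin; RF is horizontal with |RF| = 53.3 and F on the −x side, so F = (-53.3, 0.00). RE is vertical with |RE| = 39.7 and E on the −y side, so E = (0.00, -39.7). The virtual corner opposite R is at (-53.3, -39.7). Since A1 is tangent to FS there, TS ⟂ FS and A1 meets DE tangentially, so TD is at right angles to DE, with radius 5.1, so the center T sits 5.1 in from both sides at T = (-48.2, -34.6). That places the tangent points at S = (-53.3, -34.6) on FS and D = (-48.2, -39.7) on DE. Then |RD| = |D − R| = 62.4.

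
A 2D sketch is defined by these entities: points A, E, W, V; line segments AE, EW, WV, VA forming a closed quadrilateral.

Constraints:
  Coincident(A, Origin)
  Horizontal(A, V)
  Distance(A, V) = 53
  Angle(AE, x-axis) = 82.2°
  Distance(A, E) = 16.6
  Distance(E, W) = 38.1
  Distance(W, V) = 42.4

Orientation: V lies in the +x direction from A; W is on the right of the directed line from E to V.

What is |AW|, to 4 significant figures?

24.66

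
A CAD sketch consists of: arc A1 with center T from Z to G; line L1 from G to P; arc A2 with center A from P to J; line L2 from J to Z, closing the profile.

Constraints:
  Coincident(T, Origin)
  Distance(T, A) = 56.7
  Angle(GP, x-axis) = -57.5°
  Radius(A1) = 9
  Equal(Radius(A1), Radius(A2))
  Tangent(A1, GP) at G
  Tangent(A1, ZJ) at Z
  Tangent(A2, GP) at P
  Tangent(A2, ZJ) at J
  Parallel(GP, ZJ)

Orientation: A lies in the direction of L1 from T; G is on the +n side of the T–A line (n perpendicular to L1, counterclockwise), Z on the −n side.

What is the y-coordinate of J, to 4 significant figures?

-52.66

Tangency of A1 to both parallel lines with radius 9.0 puts G and Z at T ± 9.0·n: G = (7.591, 4.836), Z = (-7.591, -4.836). Equal radii place P and J the same way about A: P = A + 9.0·n = (38.06, -42.98), J = A − 9.0·n = (22.87, -52.66). So J.y = -52.66.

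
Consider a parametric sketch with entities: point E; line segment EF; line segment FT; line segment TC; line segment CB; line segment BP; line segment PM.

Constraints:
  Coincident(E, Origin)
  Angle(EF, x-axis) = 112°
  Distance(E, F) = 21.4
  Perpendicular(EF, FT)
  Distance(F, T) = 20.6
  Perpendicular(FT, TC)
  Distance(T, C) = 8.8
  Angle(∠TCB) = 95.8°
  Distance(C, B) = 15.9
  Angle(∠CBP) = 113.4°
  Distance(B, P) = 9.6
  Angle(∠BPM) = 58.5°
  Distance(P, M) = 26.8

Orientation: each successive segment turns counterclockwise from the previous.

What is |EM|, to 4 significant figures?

32.51

E is at the origin; EF runs at 112.0° with length 21.4, so F = (-8.017, 19.84). The perpendicularity gives FT at right angles to EF, so FT runs at -158.0°; with |FT| = 20.6, T = (-27.12, 12.12). FT ⟂ TC, so TC runs at -68.00°; with |TC| = 8.8, C = (-23.82, 3.966). ∠TCB = 95.8° gives CB at 16.20° from the x-axis; with |CB| = 15.9, B = (-8.551, 8.402). ∠CBP = 113.4° gives BP at 82.80° from the x-axis; with |BP| = 9.6, P = (-7.348, 17.93). ∠BPM = 58.5° gives PM at -155.7° from the x-axis; with |PM| = 26.8, M = (-31.77, 6.897). Then |EM| = |M − E| = 32.51.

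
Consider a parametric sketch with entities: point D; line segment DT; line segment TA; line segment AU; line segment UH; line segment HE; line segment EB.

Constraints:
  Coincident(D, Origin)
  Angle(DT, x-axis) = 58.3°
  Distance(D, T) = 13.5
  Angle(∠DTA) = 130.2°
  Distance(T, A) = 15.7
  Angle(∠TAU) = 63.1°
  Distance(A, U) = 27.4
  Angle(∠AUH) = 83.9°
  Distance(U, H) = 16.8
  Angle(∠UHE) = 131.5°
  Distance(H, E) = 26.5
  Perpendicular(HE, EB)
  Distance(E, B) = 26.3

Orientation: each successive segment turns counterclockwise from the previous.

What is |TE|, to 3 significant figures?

18.3

D is at the origin; DT runs at 58.3° with length 13.5, so T = (7.09, 11.5). ∠DTA = 130.2° gives TA at 108° from the x-axis; with |TA| = 15.7, A = (2.22, 26.4). ∠TAU = 63.1° gives AU at -135° from the x-axis; with |AU| = 27.4, U = (-17.2, 7.03). ∠AUH = 83.9° gives UH at -38.9° from the x-axis; with |UH| = 16.8, H = (-4.08, -3.52). ∠UHE = 131.5° gives HE at 9.60° from the x-axis; with |HE| = 26.5, E = (22.0, 0.904). Then |TE| = |E − T| = 18.3.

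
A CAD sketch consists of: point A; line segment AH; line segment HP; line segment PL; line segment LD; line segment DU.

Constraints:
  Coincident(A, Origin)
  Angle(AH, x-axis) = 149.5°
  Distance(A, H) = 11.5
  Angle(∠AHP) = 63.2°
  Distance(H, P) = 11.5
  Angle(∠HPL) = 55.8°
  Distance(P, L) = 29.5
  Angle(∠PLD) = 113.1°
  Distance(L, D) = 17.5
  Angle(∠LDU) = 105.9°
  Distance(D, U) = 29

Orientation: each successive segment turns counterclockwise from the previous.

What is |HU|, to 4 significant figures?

25.90

∠PLD = 113.1° gives LD at 97.40° from the x-axis; with |LD| = 17.5, D = (12.51, 26.69). ∠LDU = 105.9° gives DU at 171.5° from the x-axis; with |DU| = 29.0, U = (-16.17, 30.97). Then |HU| = |U − H| = 25.90.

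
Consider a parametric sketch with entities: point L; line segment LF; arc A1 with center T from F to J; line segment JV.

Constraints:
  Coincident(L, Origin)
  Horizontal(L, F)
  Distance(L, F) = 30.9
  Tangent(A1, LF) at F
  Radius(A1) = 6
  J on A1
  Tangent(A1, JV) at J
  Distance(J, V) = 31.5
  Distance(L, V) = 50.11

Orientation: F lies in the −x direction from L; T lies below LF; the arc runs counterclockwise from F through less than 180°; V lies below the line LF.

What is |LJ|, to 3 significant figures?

37.5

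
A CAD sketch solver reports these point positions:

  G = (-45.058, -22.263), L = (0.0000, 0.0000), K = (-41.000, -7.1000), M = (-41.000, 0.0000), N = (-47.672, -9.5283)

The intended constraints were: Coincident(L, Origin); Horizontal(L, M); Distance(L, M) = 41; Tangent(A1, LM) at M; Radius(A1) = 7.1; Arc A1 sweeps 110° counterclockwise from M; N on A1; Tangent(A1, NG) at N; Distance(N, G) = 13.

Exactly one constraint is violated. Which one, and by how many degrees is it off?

Tangent(A1, NG) at N — off by 8.40°.

L = (0.00, 0.00) ✓; L.y = 0.00, M.y = 0.00 ✓; |LM| = 41.00 ✓; ∠(KM, ML) = 90.00° ✓; |KM| = 7.100 ✓; bearing(K→N) − bearing(K→M) = 110.0° ✓; |KN| = 7.100 ✓; ∠(KN, NG) = 98.40° ✗; |NG| = 13.00 ✓.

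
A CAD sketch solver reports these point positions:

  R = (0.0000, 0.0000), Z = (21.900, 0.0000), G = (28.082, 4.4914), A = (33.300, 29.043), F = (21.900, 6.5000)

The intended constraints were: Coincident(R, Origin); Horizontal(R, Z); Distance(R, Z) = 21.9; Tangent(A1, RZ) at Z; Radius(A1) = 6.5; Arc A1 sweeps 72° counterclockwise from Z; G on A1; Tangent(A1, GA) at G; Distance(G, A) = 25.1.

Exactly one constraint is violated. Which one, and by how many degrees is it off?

Tangent(A1, GA) at G — off by 6.00°.

R = (0.00, 0.00) ✓; R.y = 0.00, Z.y = 0.00 ✓; |RZ| = 21.90 ✓; ∠(FZ, ZR) = 90.00° ✓; |FZ| = 6.500 ✓; bearing(F→G) − bearing(F→Z) = 72.00° ✓; |FG| = 6.500 ✓; ∠(FG, GA) = 84.00° ✗; |GA| = 25.10 ✓.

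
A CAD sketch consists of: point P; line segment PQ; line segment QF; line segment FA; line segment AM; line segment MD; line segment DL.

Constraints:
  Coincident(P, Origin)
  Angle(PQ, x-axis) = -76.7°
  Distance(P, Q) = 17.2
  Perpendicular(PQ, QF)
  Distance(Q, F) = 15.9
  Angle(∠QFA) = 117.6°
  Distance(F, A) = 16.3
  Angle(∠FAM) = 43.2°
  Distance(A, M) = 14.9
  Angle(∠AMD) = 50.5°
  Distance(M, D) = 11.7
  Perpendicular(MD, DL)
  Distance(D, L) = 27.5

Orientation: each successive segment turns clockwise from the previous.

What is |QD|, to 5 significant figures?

19.685

P is at the origin; PQ runs at -76.7° with length 17.2, so Q = (3.9569, -16.739). The perpendicularity gives QF at right angles to PQ, so QF runs at -166.70°; with |QF| = 15.9, F = (-11.517, -20.396). ∠QFA = 117.6° gives FA at 130.90° from the x-axis; with |FA| = 16.3, A = (-22.189, -8.0761). ∠FAM = 43.2° gives AM at -5.9000° from the x-axis; with |AM| = 14.9, M = (-7.3679, -9.6077). ∠AMD = 50.5° gives MD at -135.40° from the x-axis; with |MD| = 11.7, D = (-15.699, -17.823). Then |QD| = |D − Q| = 19.685.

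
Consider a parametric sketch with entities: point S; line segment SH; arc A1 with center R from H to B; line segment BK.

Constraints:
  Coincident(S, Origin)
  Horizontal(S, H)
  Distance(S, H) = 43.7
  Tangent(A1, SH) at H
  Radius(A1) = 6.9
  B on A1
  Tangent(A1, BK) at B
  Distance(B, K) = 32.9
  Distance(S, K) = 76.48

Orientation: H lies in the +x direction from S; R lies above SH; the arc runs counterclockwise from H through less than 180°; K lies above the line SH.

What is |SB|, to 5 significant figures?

48.406

Checks: |RB| = 6.900 ✓; ∠(RB, BK) = 90.00° ✓; |BK| = 32.90 ✓; |SK| = 76.48 ✓.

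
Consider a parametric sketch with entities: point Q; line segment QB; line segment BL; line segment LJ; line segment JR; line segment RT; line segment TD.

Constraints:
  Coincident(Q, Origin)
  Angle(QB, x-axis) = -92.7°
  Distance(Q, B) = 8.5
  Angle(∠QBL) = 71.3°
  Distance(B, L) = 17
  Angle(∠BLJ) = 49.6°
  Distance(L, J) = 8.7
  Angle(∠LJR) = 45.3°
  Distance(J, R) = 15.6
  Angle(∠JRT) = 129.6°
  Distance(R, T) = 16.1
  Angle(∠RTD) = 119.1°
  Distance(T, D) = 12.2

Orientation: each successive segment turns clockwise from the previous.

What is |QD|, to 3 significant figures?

39.3

Q is at the origin; QB runs at -92.7° with length 8.5, so B = (-0.400, -8.49). ∠QBL = 71.3° gives BL at 159° from the x-axis; with |BL| = 17.0, L = (-16.2, -2.29). ∠BLJ = 49.6° gives LJ at 28.2° from the x-axis; with |LJ| = 8.7, J = (-8.56, 1.82). ∠LJR = 45.3° gives JR at -106° from the x-axis; with |JR| = 15.6, R = (-13.0, -13.1). ∠JRT = 129.6° gives RT at -157° from the x-axis; with |RT| = 16.1, T = (-27.8, -19.5). ∠RTD = 119.1° gives TD at 142° from the x-axis; with |TD| = 12.2, D = (-37.4, -12.0). Then |QD| = |D − Q| = 39.3.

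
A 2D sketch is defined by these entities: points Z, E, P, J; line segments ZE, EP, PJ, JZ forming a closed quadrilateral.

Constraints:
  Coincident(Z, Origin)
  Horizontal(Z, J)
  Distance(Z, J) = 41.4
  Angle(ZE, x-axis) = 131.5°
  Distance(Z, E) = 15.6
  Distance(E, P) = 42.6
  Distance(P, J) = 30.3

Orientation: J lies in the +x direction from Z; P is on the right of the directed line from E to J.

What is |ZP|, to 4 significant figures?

27.00

Z is at the origin; Z and J share the same y with |ZJ| = 41.4 and J in +x, so J = (41.4, 0). ZE runs at 131.5° with |ZE| = 15.6, so E = (-10.34, 11.68). P is determined by |EP| = 42.6 and |PJ| = 30.3 together: it lies at the intersection of circle(E, 42.6) and circle(J, 30.3). With |EJ| = 53.04, the foot of the radical line on EJ is 34.97 from E and the perpendicular offset is √(42.6² − 34.97²) = 24.32. Taking the right-of-EJ solution: P = (18.42, -19.75).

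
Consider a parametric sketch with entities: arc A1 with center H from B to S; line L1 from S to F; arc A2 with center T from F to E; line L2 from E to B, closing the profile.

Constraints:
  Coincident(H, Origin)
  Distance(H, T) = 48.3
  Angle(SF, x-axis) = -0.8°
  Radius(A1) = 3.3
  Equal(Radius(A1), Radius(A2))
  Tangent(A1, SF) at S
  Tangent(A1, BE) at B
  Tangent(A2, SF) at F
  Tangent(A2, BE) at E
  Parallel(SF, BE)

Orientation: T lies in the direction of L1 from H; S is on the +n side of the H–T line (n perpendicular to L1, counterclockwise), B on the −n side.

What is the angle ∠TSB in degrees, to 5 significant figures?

86.091°

H is at the origin and T lies 48.3 along u from H, so T = 48.3·u = (48.295, -0.67437). Tangency of A1 to both parallel lines with radius 3.3 puts S and B at H ± 3.3·n: S = (0.046075, 3.2997), B = (-0.046075, -3.2997). Then cos ∠TSB = ST·SB / (|ST||SB|), giving 86.091°.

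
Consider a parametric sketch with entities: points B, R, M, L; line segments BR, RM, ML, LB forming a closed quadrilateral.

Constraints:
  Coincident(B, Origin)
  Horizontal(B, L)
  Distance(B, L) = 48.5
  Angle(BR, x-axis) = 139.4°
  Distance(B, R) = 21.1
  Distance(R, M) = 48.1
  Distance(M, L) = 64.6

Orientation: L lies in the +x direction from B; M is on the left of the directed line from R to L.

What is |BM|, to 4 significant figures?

54.33

Checks: |RM| = 48.10 ✓; |ML| = 64.60 ✓.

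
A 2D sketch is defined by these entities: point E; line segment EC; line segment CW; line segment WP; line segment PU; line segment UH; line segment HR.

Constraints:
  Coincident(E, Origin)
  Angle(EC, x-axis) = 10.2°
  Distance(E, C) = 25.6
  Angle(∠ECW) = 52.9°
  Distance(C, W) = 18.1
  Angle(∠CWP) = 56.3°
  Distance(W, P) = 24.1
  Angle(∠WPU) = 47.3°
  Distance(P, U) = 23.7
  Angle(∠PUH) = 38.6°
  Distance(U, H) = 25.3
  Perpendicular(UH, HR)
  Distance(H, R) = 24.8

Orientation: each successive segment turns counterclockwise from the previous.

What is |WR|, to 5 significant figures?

35.097

∠PUH = 38.6° gives UH at 175.10° from the x-axis; with |UH| = 25.3, H = (2.6332, 8.3156). The perpendicularity gives HR at right angles to UH, so HR runs at -94.900°; with |HR| = 24.8, R = (0.51482, -16.394). Then |WR| = |R − W| = 35.097.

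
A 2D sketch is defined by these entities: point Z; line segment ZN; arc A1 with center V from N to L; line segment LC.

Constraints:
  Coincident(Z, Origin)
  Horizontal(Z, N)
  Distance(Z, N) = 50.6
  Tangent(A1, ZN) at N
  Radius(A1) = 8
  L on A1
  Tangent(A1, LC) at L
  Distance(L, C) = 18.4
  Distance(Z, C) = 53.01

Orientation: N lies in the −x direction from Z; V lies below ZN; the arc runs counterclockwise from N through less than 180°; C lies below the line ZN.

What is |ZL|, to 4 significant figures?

58.32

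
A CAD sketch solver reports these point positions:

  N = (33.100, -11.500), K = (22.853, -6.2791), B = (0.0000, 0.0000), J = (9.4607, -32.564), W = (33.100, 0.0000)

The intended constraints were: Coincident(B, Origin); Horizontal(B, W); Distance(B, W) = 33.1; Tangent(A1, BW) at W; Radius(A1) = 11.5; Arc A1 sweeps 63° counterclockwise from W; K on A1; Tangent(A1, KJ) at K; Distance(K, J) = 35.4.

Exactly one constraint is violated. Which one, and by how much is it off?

Distance(K, J) = 35.4 — off by 5.90.

B = (0.00, 0.00) ✓; B.y = 0.00, W.y = 0.00 ✓; |BW| = 33.10 ✓; ∠(NW, WB) = 90.00° ✓; |NW| = 11.50 ✓; bearing(N→K) − bearing(N→W) = 63.00° ✓; |NK| = 11.50 ✓; ∠(NK, KJ) = 90.00° ✓; |KJ| = 29.50 ✗.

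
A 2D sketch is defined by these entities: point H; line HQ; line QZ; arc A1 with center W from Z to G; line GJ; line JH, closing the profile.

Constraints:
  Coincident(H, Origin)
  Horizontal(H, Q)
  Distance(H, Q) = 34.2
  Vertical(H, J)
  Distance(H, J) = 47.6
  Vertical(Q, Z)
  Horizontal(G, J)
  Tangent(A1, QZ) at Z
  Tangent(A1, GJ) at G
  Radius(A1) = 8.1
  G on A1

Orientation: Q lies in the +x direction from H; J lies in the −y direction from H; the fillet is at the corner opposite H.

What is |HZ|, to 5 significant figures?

52.248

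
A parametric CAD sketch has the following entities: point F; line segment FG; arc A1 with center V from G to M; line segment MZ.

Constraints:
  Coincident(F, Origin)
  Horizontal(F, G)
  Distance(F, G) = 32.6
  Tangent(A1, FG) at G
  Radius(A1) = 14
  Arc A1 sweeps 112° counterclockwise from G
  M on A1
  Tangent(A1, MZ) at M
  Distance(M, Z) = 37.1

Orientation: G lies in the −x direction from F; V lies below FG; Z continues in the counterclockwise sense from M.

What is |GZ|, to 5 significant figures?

53.651

F is at the origin; FG is horizontal with |FG| = 32.6 and G on the −x side, so G = (-32.600, 0.0000). The tangent condition forces VG to be normal to FG, so V = G + (0, -14) = (-32.600, -14.000). On A1, G sits at bearing 90° from V; a 112° counterclockwise sweep puts M at bearing 202°, so M = V + 14.0·(cos 202°, sin 202°) = (-45.581, -19.244). Since A1 is tangent to MZ there, VM ⟂ MZ, so MZ runs along (−sin 202°, cos 202°); with |MZ| = 37.1, Z = (-31.683, -53.643). Then |GZ| = |Z − G| = 53.651.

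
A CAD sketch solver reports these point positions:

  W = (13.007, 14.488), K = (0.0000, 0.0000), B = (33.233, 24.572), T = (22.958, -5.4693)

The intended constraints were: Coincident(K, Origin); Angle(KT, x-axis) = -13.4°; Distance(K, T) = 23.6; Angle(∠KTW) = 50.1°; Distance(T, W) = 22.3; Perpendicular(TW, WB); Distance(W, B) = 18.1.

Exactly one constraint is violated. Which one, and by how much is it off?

Distance(W, B) = 18.1 — off by 4.50.

K = (0.00, 0.00) ✓; KT at -13.40° ✓; |KT| = 23.60 ✓; ∠KTW = 50.10° ✓; |TW| = 22.30 ✓; ∠(TW, WB) = 90.00° ✓; |WB| = 22.60 ✗.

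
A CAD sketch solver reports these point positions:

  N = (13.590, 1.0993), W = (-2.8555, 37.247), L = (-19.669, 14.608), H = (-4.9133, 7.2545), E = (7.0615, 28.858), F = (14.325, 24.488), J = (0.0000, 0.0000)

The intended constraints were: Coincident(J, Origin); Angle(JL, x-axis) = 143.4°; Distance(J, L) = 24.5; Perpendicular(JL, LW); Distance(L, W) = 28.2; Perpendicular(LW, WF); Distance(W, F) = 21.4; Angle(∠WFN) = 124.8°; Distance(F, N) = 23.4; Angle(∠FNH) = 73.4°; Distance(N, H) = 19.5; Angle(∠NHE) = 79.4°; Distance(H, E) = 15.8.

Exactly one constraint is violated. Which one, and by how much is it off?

Distance(H, E) = 15.8 — off by 8.90.

J = (0.00, 0.00) ✓; JL at 143.4° ✓; |JL| = 24.50 ✓; ∠(JL, LW) = 90.00° ✓; |LW| = 28.20 ✓; ∠(LW, WF) = 90.00° ✓; |WF| = 21.40 ✓; ∠WFN = 124.8° ✓; |FN| = 23.40 ✓; ∠FNH = 73.40° ✓; |NH| = 19.50 ✓; ∠NHE = 79.40° ✓; |HE| = 24.70 ✗.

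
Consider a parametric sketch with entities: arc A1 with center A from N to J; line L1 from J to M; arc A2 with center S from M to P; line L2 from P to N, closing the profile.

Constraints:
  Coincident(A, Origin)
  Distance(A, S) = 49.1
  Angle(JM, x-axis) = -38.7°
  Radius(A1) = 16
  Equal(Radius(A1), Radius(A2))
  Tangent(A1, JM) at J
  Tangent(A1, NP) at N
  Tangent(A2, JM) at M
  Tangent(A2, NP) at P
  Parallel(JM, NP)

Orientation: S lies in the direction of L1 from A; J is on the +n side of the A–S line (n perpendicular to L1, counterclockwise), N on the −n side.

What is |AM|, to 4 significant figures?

51.64

The slot axis is L1's direction at -38.7°, so u = (cos -38.7°, sin -38.7°) = (0.7804, -0.6252) and n = (−sin -38.7°, cos -38.7°) = (0.6252, 0.7804). A is at the origin and S lies 49.1 along u from A, so S = 49.1·u = (38.32, -30.70). Tangency of A1 to both parallel lines with radius 16.0 puts J and N at A ± 16.0·n: J = (10.00, 12.49), N = (-10.00, -12.49). Equal radii place M and P the same way about S: M = S + 16.0·n = (48.32, -18.21), P = S − 16.0·n = (28.32, -43.19). Then |AM| = |M − A| = 51.64.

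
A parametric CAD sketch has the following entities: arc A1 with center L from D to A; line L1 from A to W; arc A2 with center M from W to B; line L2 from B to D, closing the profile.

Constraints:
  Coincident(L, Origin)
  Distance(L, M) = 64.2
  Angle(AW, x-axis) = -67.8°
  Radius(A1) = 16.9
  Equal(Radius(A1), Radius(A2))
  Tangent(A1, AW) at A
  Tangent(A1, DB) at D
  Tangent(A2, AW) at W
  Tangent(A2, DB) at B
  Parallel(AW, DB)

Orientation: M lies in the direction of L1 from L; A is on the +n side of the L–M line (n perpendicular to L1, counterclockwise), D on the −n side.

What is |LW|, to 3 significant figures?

66.4

The slot axis is L1's direction at -67.8°, so u = (cos -67.8°, sin -67.8°) = (0.378, -0.926) and n = (−sin -67.8°, cos -67.8°) = (0.926, 0.378). L is at the origin and M lies 64.2 along u from L, so M = 64.2·u = (24.3, -59.4). Tangency of A1 to both parallel lines with radius 16.9 puts A and D at L ± 16.9·n: A = (15.6, 6.39), D = (-15.6, -6.39). Equal radii place W and B the same way about M: W = M + 16.9·n = (39.9, -53.1), B = M − 16.9·n = (8.61, -65.8). Then |LW| = |W − L| = 66.4.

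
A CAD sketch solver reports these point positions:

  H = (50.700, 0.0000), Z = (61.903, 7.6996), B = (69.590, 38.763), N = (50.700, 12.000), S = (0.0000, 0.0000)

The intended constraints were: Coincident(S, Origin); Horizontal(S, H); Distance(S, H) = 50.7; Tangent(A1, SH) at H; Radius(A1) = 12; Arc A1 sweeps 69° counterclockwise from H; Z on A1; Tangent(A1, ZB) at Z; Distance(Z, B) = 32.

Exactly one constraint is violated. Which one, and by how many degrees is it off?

Tangent(A1, ZB) at Z — off by 7.10°.

S = (0.00, 0.00) ✓; S.y = 0.00, H.y = 0.00 ✓; |SH| = 50.70 ✓; ∠(NH, HS) = 90.00° ✓; |NH| = 12.00 ✓; bearing(N→Z) − bearing(N→H) = 69.00° ✓; |NZ| = 12.00 ✓; ∠(NZ, ZB) = 82.90° ✗; |ZB| = 32.00 ✓.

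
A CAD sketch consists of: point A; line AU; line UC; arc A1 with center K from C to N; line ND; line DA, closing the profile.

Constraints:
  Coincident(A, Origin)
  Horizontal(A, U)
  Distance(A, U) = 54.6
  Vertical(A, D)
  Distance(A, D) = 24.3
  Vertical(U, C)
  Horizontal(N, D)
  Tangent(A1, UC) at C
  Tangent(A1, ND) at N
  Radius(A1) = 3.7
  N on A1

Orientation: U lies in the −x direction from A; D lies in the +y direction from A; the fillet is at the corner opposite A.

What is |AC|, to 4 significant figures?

58.36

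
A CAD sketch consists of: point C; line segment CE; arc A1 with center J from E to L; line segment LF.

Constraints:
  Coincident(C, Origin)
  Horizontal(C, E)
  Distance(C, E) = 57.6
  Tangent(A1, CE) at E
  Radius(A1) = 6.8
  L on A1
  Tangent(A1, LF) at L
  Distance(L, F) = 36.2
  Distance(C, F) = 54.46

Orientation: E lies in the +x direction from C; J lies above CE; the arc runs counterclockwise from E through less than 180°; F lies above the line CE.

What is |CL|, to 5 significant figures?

63.697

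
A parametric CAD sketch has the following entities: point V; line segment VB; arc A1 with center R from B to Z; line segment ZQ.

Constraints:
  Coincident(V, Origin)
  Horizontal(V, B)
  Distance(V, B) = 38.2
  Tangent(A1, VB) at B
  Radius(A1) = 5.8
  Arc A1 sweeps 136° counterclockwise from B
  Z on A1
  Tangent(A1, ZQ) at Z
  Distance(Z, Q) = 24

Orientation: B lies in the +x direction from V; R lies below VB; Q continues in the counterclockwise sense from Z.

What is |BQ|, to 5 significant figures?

29.750

V is at the origin; V and B share the same y with |VB| = 38.2 and B on the +x side, so B = (38.200, 0.0000). Since A1 is tangent to VB there, RB ⟂ VB, so R = B + (0, -5.8) = (38.200, -5.8000). On A1, B sits at bearing 90° from R; a 136° counterclockwise sweep puts Z at bearing 226°, so Z = R + 5.8·(cos 226°, sin 226°) = (34.171, -9.9722). A1 meets ZQ tangentially, so RZ is at right angles to ZQ, so ZQ runs along (−sin 226°, cos 226°); with |ZQ| = 24.0, Q = (51.435, -26.644). Then |BQ| = |Q − B| = 29.750.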